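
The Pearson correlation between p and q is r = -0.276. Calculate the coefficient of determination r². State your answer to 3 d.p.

r² = (-0.276)² = 0.076

0.076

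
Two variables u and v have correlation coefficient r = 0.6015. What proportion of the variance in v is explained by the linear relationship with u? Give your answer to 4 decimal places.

0.3618

r² = (0.6015)² = 0.3618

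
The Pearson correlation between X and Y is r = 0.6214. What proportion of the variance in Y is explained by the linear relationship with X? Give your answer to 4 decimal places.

0.3861

r² = (0.6214)² = 0.3861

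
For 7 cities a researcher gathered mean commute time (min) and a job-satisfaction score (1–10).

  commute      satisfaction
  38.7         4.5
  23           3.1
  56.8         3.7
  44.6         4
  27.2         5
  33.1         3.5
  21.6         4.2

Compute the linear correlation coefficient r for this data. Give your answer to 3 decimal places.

-0.070

n = 7, Σx = 245, Σy = 28, Σx² = 9544.1, Σy² = 114.44, Σxy = 976.58
nΣxy − ΣxΣy = 6836.06 − 6860 = -23.94
nΣx² − (Σx)² = 66808.7 − 60025 = 6783.7; nΣy² − (Σy)² = 801.08 − 784 = 17.08
r = -23.94 / √(6783.7 × 17.08) = -23.94 / 340.3904 ≈ -0.070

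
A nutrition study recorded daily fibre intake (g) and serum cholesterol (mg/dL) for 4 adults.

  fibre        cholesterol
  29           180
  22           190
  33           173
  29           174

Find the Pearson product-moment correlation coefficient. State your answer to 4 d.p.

n = 4, Σx = 113, Σy = 717, Σx² = 3255, Σy² = 128705, Σxy = 20155
nΣxy − ΣxΣy = 80620 − 81021 = -401
nΣx² − (Σx)² = 13020 − 12769 = 251; nΣy² − (Σy)² = 514820 − 514089 = 731
r = -401 / √(251 × 731) = -401 / 428.3468 ≈ -0.9362

-0.9362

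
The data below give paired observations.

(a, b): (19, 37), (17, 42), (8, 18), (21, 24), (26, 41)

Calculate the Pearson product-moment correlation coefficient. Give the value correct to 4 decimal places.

0.6403

n = 5, Σa = 91, Σb = 162, Σa² = 1831, Σb² = 5714, Σab = 3131
nΣab − ΣaΣb = 15655 − 14742 = 913
nΣa² − (Σa)² = 9155 − 8281 = 874; nΣb² − (Σb)² = 28570 − 26244 = 2326
r = 913 / √(874 × 2326) = 913 / 1425.8064 ≈ 0.6403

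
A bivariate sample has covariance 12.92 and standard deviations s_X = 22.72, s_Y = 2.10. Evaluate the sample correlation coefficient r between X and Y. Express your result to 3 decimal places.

0.271

r = Cov(X,Y) / (s_X · s_Y) = 12.92 / (22.72 × 2.10)
  = 12.92 / 47.7120 ≈ 0.271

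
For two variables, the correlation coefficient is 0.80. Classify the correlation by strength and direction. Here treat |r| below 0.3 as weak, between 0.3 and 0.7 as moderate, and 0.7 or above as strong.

r = 0.80 > 0 so the relationship is positive.
|r| = 0.80, which falls in the strong range.

strong positive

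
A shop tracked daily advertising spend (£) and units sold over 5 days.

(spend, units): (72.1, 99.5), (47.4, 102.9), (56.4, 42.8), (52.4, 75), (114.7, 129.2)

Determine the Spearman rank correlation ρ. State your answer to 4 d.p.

Rank spend: 4, 1, 3, 2, 5
Rank units: 3, 4, 1, 2, 5
d = rank(spend) − rank(units): 1, -3, 2, 0, 0; Σd² = 14
ρ = 1 − 6Σd² / [n(n²−1)] = 1 − 6×14 / (5×24) = 1 − 84/120 ≈ 0.3000

0.3000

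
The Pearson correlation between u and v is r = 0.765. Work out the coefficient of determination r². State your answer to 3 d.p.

r² = (0.765)² = 0.585

0.585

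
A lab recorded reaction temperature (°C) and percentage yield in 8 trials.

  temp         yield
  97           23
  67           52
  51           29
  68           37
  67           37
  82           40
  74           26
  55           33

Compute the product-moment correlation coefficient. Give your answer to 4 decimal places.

-0.2313

n = 8, Σx = 561, Σy = 277, Σx² = 40837, Σy² = 10177, Σxy = 19208
nΣxy − ΣxΣy = 153664 − 155397 = -1733
nΣx² − (Σx)² = 326696 − 314721 = 11975; nΣy² − (Σy)² = 81416 − 76729 = 4687
r = -1733 / √(11975 × 4687) = -1733 / 7491.7838 ≈ -0.2313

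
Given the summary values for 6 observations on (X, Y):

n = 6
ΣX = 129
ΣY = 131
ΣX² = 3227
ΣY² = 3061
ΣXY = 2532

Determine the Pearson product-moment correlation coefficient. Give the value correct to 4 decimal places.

r = (nΣXY − ΣXΣY) / √[(nΣX² − (ΣX)²)(nΣY² − (ΣY)²)]
Numerator: 6×2532 − 129×131 = -1707
Denominator: √[(19362 − 16641)(18366 − 17161)] = √[2721 × 1205] = 1810.7471
r = -1707 / 1810.7471 ≈ -0.9427

-0.9427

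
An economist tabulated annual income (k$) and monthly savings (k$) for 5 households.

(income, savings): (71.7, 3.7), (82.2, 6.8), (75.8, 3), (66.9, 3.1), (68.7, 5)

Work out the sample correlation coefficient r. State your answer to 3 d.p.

0.624

n = 5, Σx = 365.3, Σy = 21.6, Σx² = 26838.67, Σy² = 103.54, Σxy = 1602.54
nΣxy − ΣxΣy = 8012.7 − 7890.48 = 122.22
nΣx² − (Σx)² = 134193.35 − 133444.09 = 749.26; nΣy² − (Σy)² = 517.7 − 466.56 = 51.14
r = 122.22 / √(749.26 × 51.14) = 122.22 / 195.7477 ≈ 0.624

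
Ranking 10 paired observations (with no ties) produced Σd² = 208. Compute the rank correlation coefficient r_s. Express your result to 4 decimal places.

-0.2606

ρ = 1 − 6Σd² / [n(n²−1)] = 1 − 6×208 / (10×99)
  = 1 − 1248/990 = 1 − 1.26061 ≈ -0.2606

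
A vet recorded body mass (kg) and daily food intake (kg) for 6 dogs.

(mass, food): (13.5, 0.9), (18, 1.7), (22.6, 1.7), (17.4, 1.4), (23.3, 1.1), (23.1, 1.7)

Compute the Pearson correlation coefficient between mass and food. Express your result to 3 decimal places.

0.490

n = 6, Σx = 117.9, Σy = 8.5, Σx² = 2396.27, Σy² = 12.65, Σxy = 170.43
nΣxy − ΣxΣy = 1022.58 − 1002.15 = 20.43
nΣx² − (Σx)² = 14377.62 − 13900.41 = 477.21; nΣy² − (Σy)² = 75.9 − 72.25 = 3.65
r = 20.43 / √(477.21 × 3.65) = 20.43 / 41.7351 ≈ 0.490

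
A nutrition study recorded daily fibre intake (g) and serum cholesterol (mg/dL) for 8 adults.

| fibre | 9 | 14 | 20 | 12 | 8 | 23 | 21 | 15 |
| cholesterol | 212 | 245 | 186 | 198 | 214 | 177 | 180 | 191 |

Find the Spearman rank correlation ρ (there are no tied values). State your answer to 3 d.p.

-0.857

Rank fibre: 2, 4, 6, 3, 1, 8, 7, 5
Rank cholesterol: 6, 8, 3, 5, 7, 1, 2, 4
d = rank(fibre) − rank(cholesterol): -4, -4, 3, -2, -6, 7, 5, 1; Σd² = 156
ρ = 1 − 6Σd² / [n(n²−1)] = 1 − 6×156 / (8×63) = 1 − 936/504 ≈ -0.857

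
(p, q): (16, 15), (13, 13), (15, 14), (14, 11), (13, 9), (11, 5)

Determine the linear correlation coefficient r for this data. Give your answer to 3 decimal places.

0.903

n = 6, Σp = 82, Σq = 67, Σp² = 1136, Σq² = 817, Σpq = 945
nΣpq − ΣpΣq = 5670 − 5494 = 176
nΣp² − (Σp)² = 6816 − 6724 = 92; nΣq² − (Σq)² = 4902 − 4489 = 413
r = 176 / √(92 × 413) = 176 / 194.9256 ≈ 0.903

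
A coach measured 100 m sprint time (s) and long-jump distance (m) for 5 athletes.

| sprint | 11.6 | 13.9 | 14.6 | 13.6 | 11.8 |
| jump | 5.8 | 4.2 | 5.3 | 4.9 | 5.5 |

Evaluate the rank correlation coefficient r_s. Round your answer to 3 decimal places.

Rank sprint: 1, 4, 5, 3, 2
Rank jump: 5, 1, 3, 2, 4
d = rank(sprint) − rank(jump): -4, 3, 2, 1, -2; Σd² = 34
ρ = 1 − 6Σd² / [n(n²−1)] = 1 − 6×34 / (5×24) = 1 − 204/120 ≈ -0.700

-0.700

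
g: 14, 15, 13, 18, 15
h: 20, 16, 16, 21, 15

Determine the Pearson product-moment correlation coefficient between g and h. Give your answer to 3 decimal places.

n = 5, Σg = 75, Σh = 88, Σg² = 1139, Σh² = 1578, Σgh = 1331
nΣgh − ΣgΣh = 6655 − 6600 = 55
nΣg² − (Σg)² = 5695 − 5625 = 70; nΣh² − (Σh)² = 7890 − 7744 = 146
r = 55 / √(70 × 146) = 55 / 101.0940 ≈ 0.544

0.544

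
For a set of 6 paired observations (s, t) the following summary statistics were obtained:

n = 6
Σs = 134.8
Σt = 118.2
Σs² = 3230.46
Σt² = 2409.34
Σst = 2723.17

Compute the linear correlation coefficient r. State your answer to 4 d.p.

r = (nΣst − ΣsΣt) / √[(nΣs² − (Σs)²)(nΣt² − (Σt)²)]
Numerator: 6×2723.17 − 134.8×118.2 = 405.66
Denominator: √[(19382.76 − 18171.04)(14456.04 − 13971.24)] = √[1211.72 × 484.8] = 766.4476
r = 405.66 / 766.4476 ≈ 0.5293

0.5293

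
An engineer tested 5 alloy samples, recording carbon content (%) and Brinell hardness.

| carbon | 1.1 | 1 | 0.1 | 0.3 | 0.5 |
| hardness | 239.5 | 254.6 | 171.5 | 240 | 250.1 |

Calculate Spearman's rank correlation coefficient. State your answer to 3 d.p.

0.400

Rank carbon: 5, 4, 1, 2, 3
Rank hardness: 2, 5, 1, 3, 4
d = rank(carbon) − rank(hardness): 3, -1, 0, -1, -1; Σd² = 12
ρ = 1 − 6Σd² / [n(n²−1)] = 1 − 6×12 / (5×24) = 1 − 72/120 ≈ 0.400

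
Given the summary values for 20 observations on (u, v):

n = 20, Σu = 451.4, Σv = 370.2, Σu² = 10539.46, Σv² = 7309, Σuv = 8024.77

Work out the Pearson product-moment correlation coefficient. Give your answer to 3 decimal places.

r = (nΣuv − ΣuΣv) / √[(nΣu² − (Σu)²)(nΣv² − (Σv)²)]
Numerator: 20×8024.77 − 451.4×370.2 = -6612.88
Denominator: √[(210789.2 − 203761.96)(146180 − 137048.04)] = √[7027.24 × 9131.96] = 8010.7724
r = -6612.88 / 8010.7724 ≈ -0.825

-0.825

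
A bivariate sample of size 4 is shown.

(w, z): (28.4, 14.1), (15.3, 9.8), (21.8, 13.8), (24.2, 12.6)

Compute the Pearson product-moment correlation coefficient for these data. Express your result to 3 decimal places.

0.874

n = 4, Σw = 89.7, Σz = 50.3, Σw² = 2101.53, Σz² = 644.05, Σwz = 1156.14
nΣwz − ΣwΣz = 4624.56 − 4511.91 = 112.65
nΣw² − (Σw)² = 8406.12 − 8046.09 = 360.03; nΣz² − (Σz)² = 2576.2 − 2530.09 = 46.11
r = 112.65 / √(360.03 × 46.11) = 112.65 / 128.8448 ≈ 0.874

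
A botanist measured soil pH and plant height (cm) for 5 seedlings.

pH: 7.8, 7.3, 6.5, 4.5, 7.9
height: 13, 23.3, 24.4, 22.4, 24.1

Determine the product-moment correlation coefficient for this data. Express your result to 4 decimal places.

-0.2868

n = 5, Σx = 34, Σy = 107.2, Σx² = 239.04, Σy² = 2389.82, Σxy = 721.28
nΣxy − ΣxΣy = 3606.4 − 3644.8 = -38.4
nΣx² − (Σx)² = 1195.2 − 1156 = 39.2; nΣy² − (Σy)² = 11949.1 − 11491.84 = 457.26
r = -38.4 / √(39.2 × 457.26) = -38.4 / 133.8828 ≈ -0.2868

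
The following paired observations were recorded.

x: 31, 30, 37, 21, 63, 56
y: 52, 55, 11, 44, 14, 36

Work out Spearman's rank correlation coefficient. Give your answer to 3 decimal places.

-0.657

Rank x: 3, 2, 4, 1, 6, 5
Rank y: 5, 6, 1, 4, 2, 3
d = rank(x) − rank(y): -2, -4, 3, -3, 4, 2; Σd² = 58
ρ = 1 − 6Σd² / [n(n²−1)] = 1 − 6×58 / (6×35) = 1 − 348/210 ≈ -0.657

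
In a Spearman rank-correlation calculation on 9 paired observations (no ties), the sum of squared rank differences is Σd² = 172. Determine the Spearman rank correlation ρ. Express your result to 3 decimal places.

ρ = 1 − 6Σd² / [n(n²−1)] = 1 − 6×172 / (9×80)
  = 1 − 1032/720 = 1 − 1.4333 ≈ -0.433

-0.433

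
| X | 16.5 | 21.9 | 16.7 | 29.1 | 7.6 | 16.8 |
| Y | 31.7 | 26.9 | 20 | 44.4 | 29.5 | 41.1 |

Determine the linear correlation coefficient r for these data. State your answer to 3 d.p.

0.461

n = 6, ΣX = 108.6, ΣY = 193.6, ΣX² = 2217.56, ΣY² = 6659.32, ΣXY = 3652.88
nΣXY − ΣXΣY = 21917.28 − 21024.96 = 892.32
nΣX² − (ΣX)² = 13305.36 − 11793.96 = 1511.4; nΣY² − (ΣY)² = 39955.92 − 37480.96 = 2474.96
r = 892.32 / √(1511.4 × 2474.96) = 892.32 / 1934.0772 ≈ 0.461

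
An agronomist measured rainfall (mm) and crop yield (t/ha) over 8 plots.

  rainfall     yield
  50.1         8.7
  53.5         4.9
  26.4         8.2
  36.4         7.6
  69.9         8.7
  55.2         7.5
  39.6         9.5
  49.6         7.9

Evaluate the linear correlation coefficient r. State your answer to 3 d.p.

n = 8, Σx = 380.7, Σy = 63, Σx² = 19355.55, Σy² = 509.3, Σxy = 2981.31
nΣxy − ΣxΣy = 23850.48 − 23984.1 = -133.62
nΣx² − (Σx)² = 154844.4 − 144932.49 = 9911.91; nΣy² − (Σy)² = 4074.4 − 3969 = 105.4
r = -133.62 / √(9911.91 × 105.4) = -133.62 / 1022.1132 ≈ -0.131

-0.131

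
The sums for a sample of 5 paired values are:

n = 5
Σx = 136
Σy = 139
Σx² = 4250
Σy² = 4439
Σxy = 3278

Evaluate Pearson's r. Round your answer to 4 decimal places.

-0.8936

r = (nΣxy − ΣxΣy) / √[(nΣx² − (Σx)²)(nΣy² − (Σy)²)]
Numerator: 5×3278 − 136×139 = -2514
Denominator: √[(21250 − 18496)(22195 − 19321)] = √[2754 × 2874] = 2813.3603
r = -2514 / 2813.3603 ≈ -0.8936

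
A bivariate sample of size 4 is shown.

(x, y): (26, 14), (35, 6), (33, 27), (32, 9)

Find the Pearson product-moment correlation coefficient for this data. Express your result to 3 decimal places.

-0.102

n = 4, Σx = 126, Σy = 56, Σx² = 4014, Σy² = 1042, Σxy = 1753
nΣxy − ΣxΣy = 7012 − 7056 = -44
nΣx² − (Σx)² = 16056 − 15876 = 180; nΣy² − (Σy)² = 4168 − 3136 = 1032
r = -44 / √(180 × 1032) = -44 / 430.9988 ≈ -0.102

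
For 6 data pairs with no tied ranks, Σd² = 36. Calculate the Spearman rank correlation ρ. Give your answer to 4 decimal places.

-0.0286

ρ = 1 − 6Σd² / [n(n²−1)] = 1 − 6×36 / (6×35)
  = 1 − 216/210 = 1 − 1.02857 ≈ -0.0286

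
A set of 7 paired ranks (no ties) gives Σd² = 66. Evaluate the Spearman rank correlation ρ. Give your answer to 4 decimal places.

-0.1786

ρ = 1 − 6Σd² / [n(n²−1)] = 1 − 6×66 / (7×48)
  = 1 − 396/336 = 1 − 1.17857 ≈ -0.1786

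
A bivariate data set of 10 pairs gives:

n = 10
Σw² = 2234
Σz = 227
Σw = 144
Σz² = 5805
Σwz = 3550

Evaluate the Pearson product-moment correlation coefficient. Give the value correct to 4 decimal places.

r = (nΣwz − ΣwΣz) / √[(nΣw² − (Σw)²)(nΣz² − (Σz)²)]
Numerator: 10×3550 − 144×227 = 2812
Denominator: √[(22340 − 20736)(58050 − 51529)] = √[1604 × 6521] = 3234.1435
r = 2812 / 3234.1435 ≈ 0.8695

0.8695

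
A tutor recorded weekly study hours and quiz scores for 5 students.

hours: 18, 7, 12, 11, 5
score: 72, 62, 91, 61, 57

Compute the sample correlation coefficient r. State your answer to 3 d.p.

n = 5, Σx = 53, Σy = 343, Σx² = 663, Σy² = 24279, Σxy = 3778
nΣxy − ΣxΣy = 18890 − 18179 = 711
nΣx² − (Σx)² = 3315 − 2809 = 506; nΣy² − (Σy)² = 121395 − 117649 = 3746
r = 711 / √(506 × 3746) = 711 / 1376.7629 ≈ 0.516

0.516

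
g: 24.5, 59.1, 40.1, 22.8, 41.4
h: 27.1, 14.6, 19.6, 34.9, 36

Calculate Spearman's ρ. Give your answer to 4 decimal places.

-0.4000

Rank g: 2, 5, 3, 1, 4
Rank h: 3, 1, 2, 4, 5
d = rank(g) − rank(h): -1, 4, 1, -3, -1; Σd² = 28
ρ = 1 − 6Σd² / [n(n²−1)] = 1 − 6×28 / (5×24) = 1 − 168/120 ≈ -0.4000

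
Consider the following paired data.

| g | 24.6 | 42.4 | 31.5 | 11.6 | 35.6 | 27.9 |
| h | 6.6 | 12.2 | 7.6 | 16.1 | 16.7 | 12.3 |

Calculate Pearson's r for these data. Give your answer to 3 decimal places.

-0.115

n = 6, Σg = 173.6, Σh = 71.5, Σg² = 5575.5, Σh² = 939.55, Σgh = 2043.49
nΣgh − ΣgΣh = 12260.94 − 12412.4 = -151.46
nΣg² − (Σg)² = 33453 − 30136.96 = 3316.04; nΣh² − (Σh)² = 5637.3 − 5112.25 = 525.05
r = -151.46 / √(3316.04 × 525.05) = -151.46 / 1319.5025 ≈ -0.115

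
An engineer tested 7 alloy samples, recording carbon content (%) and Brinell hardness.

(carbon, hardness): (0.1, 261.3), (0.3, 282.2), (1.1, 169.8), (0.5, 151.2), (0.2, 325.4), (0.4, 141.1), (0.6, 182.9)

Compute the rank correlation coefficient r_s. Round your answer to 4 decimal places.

Rank carbon: 1, 3, 7, 5, 2, 4, 6
Rank hardness: 5, 6, 3, 2, 7, 1, 4
d = rank(carbon) − rank(hardness): -4, -3, 4, 3, -5, 3, 2; Σd² = 88
ρ = 1 − 6Σd² / [n(n²−1)] = 1 − 6×88 / (7×48) = 1 − 528/336 ≈ -0.5714

-0.5714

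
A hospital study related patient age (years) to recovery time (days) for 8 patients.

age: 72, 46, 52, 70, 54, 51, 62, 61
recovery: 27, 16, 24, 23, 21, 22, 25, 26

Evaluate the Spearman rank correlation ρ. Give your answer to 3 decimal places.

Rank age: 8, 1, 3, 7, 4, 2, 6, 5
Rank recovery: 8, 1, 5, 4, 2, 3, 6, 7
d = rank(age) − rank(recovery): 0, 0, -2, 3, 2, -1, 0, -2; Σd² = 22
ρ = 1 − 6Σd² / [n(n²−1)] = 1 − 6×22 / (8×63) = 1 − 132/504 ≈ 0.738

0.738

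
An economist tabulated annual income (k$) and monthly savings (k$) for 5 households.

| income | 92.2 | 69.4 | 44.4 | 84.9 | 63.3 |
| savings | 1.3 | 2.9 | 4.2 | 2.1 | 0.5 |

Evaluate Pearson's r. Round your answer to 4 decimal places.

n = 5, Σx = 354.2, Σy = 11, Σx² = 26503.46, Σy² = 32.4, Σxy = 717.54
nΣxy − ΣxΣy = 3587.7 − 3896.2 = -308.5
nΣx² − (Σx)² = 132517.3 − 125457.64 = 7059.66; nΣy² − (Σy)² = 162 − 121 = 41
r = -308.5 / √(7059.66 × 41) = -308.5 / 538.0019 ≈ -0.5734

-0.5734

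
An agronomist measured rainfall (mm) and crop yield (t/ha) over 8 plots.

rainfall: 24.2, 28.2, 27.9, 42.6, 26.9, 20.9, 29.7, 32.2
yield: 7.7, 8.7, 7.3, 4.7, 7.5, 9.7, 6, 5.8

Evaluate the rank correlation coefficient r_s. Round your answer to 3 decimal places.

Rank rainfall: 2, 5, 4, 8, 3, 1, 6, 7
Rank yield: 6, 7, 4, 1, 5, 8, 3, 2
d = rank(rainfall) − rank(yield): -4, -2, 0, 7, -2, -7, 3, 5; Σd² = 156
ρ = 1 − 6Σd² / [n(n²−1)] = 1 − 6×156 / (8×63) = 1 − 936/504 ≈ -0.857

-0.857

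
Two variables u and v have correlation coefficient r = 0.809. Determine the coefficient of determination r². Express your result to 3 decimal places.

0.654

r² = (0.809)² = 0.654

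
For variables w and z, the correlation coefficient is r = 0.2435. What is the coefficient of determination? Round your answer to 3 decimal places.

0.059

r² = (0.2435)² = 0.059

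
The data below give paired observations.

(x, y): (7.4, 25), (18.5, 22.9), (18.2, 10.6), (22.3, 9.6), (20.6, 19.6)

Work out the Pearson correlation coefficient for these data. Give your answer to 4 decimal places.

n = 5, Σx = 87, Σy = 87.7, Σx² = 1649.9, Σy² = 1738.09, Σxy = 1419.41
nΣxy − ΣxΣy = 7097.05 − 7629.9 = -532.85
nΣx² − (Σx)² = 8249.5 − 7569 = 680.5; nΣy² − (Σy)² = 8690.45 − 7691.29 = 999.16
r = -532.85 / √(680.5 × 999.16) = -532.85 / 824.5777 ≈ -0.6462

-0.6462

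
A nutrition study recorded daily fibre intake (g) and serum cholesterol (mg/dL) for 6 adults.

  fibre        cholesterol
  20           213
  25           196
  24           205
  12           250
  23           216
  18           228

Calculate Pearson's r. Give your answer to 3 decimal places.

n = 6, Σx = 122, Σy = 1308, Σx² = 2598, Σy² = 286950, Σxy = 26152
nΣxy − ΣxΣy = 156912 − 159576 = -2664
nΣx² − (Σx)² = 15588 − 14884 = 704; nΣy² − (Σy)² = 1721700 − 1710864 = 10836
r = -2664 / √(704 × 10836) = -2664 / 2761.9819 ≈ -0.965

-0.965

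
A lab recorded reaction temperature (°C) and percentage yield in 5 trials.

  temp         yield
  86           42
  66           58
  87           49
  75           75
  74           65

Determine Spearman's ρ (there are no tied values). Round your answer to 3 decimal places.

Rank temp: 4, 1, 5, 3, 2
Rank yield: 1, 3, 2, 5, 4
d = rank(temp) − rank(yield): 3, -2, 3, -2, -2; Σd² = 30
ρ = 1 − 6Σd² / [n(n²−1)] = 1 − 6×30 / (5×24) = 1 − 180/120 ≈ -0.500

-0.500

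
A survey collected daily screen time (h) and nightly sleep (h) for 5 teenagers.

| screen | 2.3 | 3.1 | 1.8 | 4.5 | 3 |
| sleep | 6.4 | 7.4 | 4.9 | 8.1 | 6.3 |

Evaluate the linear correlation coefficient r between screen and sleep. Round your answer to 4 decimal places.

0.9096

n = 5, Σx = 14.7, Σy = 33.1, Σx² = 47.39, Σy² = 225.03, Σxy = 101.83
nΣxy − ΣxΣy = 509.15 − 486.57 = 22.58
nΣx² − (Σx)² = 236.95 − 216.09 = 20.86; nΣy² − (Σy)² = 1125.15 − 1095.61 = 29.54
r = 22.58 / √(20.86 × 29.54) = 22.58 / 24.8235 ≈ 0.9096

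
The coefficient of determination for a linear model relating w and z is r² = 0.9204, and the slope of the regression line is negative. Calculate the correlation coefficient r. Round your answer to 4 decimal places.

|r| = √0.9204 = 0.9594
The association is negative, so r = −0.9594.

-0.9594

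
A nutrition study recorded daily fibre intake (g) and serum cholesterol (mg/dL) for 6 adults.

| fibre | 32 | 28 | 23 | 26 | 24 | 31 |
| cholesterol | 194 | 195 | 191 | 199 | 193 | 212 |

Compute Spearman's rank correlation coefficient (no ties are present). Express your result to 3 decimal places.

0.600

Rank fibre: 6, 4, 1, 3, 2, 5
Rank cholesterol: 3, 4, 1, 5, 2, 6
d = rank(fibre) − rank(cholesterol): 3, 0, 0, -2, 0, -1; Σd² = 14
ρ = 1 − 6Σd² / [n(n²−1)] = 1 − 6×14 / (6×35) = 1 − 84/210 ≈ 0.600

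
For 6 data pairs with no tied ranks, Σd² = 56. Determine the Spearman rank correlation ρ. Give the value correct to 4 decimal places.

-0.6000

ρ = 1 − 6Σd² / [n(n²−1)] = 1 − 6×56 / (6×35)
  = 1 − 336/210 = 1 − 1.60000 ≈ -0.6000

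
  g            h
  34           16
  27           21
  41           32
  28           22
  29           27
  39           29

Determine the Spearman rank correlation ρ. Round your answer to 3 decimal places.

Rank g: 4, 1, 6, 2, 3, 5
Rank h: 1, 2, 6, 3, 4, 5
d = rank(g) − rank(h): 3, -1, 0, -1, -1, 0; Σd² = 12
ρ = 1 − 6Σd² / [n(n²−1)] = 1 − 6×12 / (6×35) = 1 − 72/210 ≈ 0.657

0.657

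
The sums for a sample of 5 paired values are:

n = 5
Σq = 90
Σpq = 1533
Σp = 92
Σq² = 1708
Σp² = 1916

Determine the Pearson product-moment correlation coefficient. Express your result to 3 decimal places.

-0.878

r = (nΣpq − ΣpΣq) / √[(nΣp² − (Σp)²)(nΣq² − (Σq)²)]
Numerator: 5×1533 − 92×90 = -615
Denominator: √[(9580 − 8464)(8540 − 8100)] = √[1116 × 440] = 700.7425
r = -615 / 700.7425 ≈ -0.878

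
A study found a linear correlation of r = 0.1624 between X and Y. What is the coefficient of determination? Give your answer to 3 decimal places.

r² = (0.1624)² = 0.026

0.026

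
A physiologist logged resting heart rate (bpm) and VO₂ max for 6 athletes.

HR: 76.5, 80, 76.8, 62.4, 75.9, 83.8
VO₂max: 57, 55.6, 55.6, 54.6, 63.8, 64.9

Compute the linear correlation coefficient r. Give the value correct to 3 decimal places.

n = 6, Σx = 455.4, Σy = 351.5, Σx² = 34827.5, Σy² = 20695.33, Σxy = 26766.66
nΣxy − ΣxΣy = 160599.96 − 160073.1 = 526.86
nΣx² − (Σx)² = 208965 − 207389.16 = 1575.84; nΣy² − (Σy)² = 124171.98 − 123552.25 = 619.73
r = 526.86 / √(1575.84 × 619.73) = 526.86 / 988.2284 ≈ 0.533

0.533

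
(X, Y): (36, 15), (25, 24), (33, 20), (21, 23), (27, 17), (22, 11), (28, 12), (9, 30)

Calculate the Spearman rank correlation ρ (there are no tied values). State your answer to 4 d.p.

-0.4762

Rank X: 8, 4, 7, 2, 5, 3, 6, 1
Rank Y: 3, 7, 5, 6, 4, 1, 2, 8
d = rank(X) − rank(Y): 5, -3, 2, -4, 1, 2, 4, -7; Σd² = 124
ρ = 1 − 6Σd² / [n(n²−1)] = 1 − 6×124 / (8×63) = 1 − 744/504 ≈ -0.4762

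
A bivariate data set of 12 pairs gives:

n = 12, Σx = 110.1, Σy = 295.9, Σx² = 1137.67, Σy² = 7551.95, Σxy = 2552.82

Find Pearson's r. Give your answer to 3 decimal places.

-0.898

r = (nΣxy − ΣxΣy) / √[(nΣx² − (Σx)²)(nΣy² − (Σy)²)]
Numerator: 12×2552.82 − 110.1×295.9 = -1944.75
Denominator: √[(13652.04 − 12122.01)(90623.4 − 87556.81)] = √[1530.03 × 3066.59] = 2166.0967
r = -1944.75 / 2166.0967 ≈ -0.898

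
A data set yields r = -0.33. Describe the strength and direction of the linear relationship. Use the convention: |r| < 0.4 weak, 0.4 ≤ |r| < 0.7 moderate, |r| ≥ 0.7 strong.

weak negative

r = -0.33 < 0 so the relationship is negative.
|r| = 0.33, which falls in the weak range.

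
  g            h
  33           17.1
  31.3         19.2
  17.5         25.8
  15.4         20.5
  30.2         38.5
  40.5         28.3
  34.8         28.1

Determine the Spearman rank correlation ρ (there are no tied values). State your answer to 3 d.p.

0.179

Rank g: 5, 4, 2, 1, 3, 7, 6
Rank h: 1, 2, 4, 3, 7, 6, 5
d = rank(g) − rank(h): 4, 2, -2, -2, -4, 1, 1; Σd² = 46
ρ = 1 − 6Σd² / [n(n²−1)] = 1 − 6×46 / (7×48) = 1 − 276/336 ≈ 0.179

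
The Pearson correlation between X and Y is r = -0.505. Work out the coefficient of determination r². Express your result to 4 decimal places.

0.2550

r² = (-0.505)² = 0.2550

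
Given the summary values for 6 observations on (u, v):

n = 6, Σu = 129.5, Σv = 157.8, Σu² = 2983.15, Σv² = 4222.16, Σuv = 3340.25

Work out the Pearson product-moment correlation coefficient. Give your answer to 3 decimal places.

r = (nΣuv − ΣuΣv) / √[(nΣu² − (Σu)²)(nΣv² − (Σv)²)]
Numerator: 6×3340.25 − 129.5×157.8 = -393.6
Denominator: √[(17898.9 − 16770.25)(25332.96 − 24900.84)] = √[1128.65 × 432.12] = 698.3640
r = -393.6 / 698.3640 ≈ -0.564

-0.564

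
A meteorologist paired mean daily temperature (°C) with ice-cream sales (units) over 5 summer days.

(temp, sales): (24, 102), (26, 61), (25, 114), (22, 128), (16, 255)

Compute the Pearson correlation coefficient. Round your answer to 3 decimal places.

n = 5, Σx = 113, Σy = 660, Σx² = 2617, Σy² = 108530, Σxy = 13780
nΣxy − ΣxΣy = 68900 − 74580 = -5680
nΣx² − (Σx)² = 13085 − 12769 = 316; nΣy² − (Σy)² = 542650 − 435600 = 107050
r = -5680 / √(316 × 107050) = -5680 / 5816.1671 ≈ -0.977

-0.977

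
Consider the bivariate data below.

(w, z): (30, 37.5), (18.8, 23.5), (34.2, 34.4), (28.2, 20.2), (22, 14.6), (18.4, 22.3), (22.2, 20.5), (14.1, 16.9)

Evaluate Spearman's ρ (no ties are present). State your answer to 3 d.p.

Rank w: 7, 3, 8, 6, 4, 2, 5, 1
Rank z: 8, 6, 7, 3, 1, 5, 4, 2
d = rank(w) − rank(z): -1, -3, 1, 3, 3, -3, 1, -1; Σd² = 40
ρ = 1 − 6Σd² / [n(n²−1)] = 1 − 6×40 / (8×63) = 1 − 240/504 ≈ 0.524

0.524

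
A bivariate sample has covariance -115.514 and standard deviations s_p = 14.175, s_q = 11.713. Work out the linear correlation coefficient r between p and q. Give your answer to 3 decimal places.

-0.696

r = Cov(p,q) / (s_p · s_q) = -115.514 / (14.175 × 11.713)
  = -115.514 / 166.0318 ≈ -0.696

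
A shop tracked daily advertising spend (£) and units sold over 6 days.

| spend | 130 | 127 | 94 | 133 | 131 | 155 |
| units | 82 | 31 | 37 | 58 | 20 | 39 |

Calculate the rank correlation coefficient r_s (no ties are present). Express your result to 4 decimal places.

0.2571

Rank spend: 3, 2, 1, 5, 4, 6
Rank units: 6, 2, 3, 5, 1, 4
d = rank(spend) − rank(units): -3, 0, -2, 0, 3, 2; Σd² = 26
ρ = 1 − 6Σd² / [n(n²−1)] = 1 − 6×26 / (6×35) = 1 − 156/210 ≈ 0.2571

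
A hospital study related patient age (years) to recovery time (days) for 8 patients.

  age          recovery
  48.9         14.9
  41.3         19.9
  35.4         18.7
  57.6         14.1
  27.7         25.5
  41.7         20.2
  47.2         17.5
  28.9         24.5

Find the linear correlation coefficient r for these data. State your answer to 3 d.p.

-0.937

n = 8, Σx = 328.7, Σy = 155.3, Σx² = 14237.05, Σy² = 3131.31, Σxy = 6107.36
nΣxy − ΣxΣy = 48858.88 − 51047.11 = -2188.23
nΣx² − (Σx)² = 113896.4 − 108043.69 = 5852.71; nΣy² − (Σy)² = 25050.48 − 24118.09 = 932.39
r = -2188.23 / √(5852.71 × 932.39) = -2188.23 / 2336.0240 ≈ -0.937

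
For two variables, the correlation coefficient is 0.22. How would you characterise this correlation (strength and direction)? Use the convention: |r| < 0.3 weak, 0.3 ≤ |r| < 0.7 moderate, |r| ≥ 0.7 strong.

weak positive

r = 0.22 > 0 so the relationship is positive.
|r| = 0.22, which falls in the weak range.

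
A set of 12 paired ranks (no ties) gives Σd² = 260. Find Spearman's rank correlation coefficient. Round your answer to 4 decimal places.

ρ = 1 − 6Σd² / [n(n²−1)] = 1 − 6×260 / (12×143)
  = 1 − 1560/1716 = 1 − 0.90909 ≈ 0.0909

0.0909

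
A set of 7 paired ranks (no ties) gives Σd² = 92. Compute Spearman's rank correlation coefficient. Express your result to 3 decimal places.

-0.643

ρ = 1 − 6Σd² / [n(n²−1)] = 1 − 6×92 / (7×48)
  = 1 − 552/336 = 1 − 1.6429 ≈ -0.643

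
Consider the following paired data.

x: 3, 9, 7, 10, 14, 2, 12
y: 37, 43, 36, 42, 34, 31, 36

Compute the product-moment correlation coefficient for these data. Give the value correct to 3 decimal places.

0.274

n = 7, Σx = 57, Σy = 259, Σx² = 583, Σy² = 9691, Σxy = 2140
nΣxy − ΣxΣy = 14980 − 14763 = 217
nΣx² − (Σx)² = 4081 − 3249 = 832; nΣy² − (Σy)² = 67837 − 67081 = 756
r = 217 / √(832 × 756) = 217 / 793.0902 ≈ 0.274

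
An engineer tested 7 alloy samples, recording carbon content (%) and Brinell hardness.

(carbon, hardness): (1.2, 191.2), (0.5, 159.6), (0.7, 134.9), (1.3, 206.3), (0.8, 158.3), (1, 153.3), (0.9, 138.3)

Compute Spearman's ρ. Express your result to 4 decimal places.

Rank carbon: 6, 1, 2, 7, 3, 5, 4
Rank hardness: 6, 5, 1, 7, 4, 3, 2
d = rank(carbon) − rank(hardness): 0, -4, 1, 0, -1, 2, 2; Σd² = 26
ρ = 1 − 6Σd² / [n(n²−1)] = 1 − 6×26 / (7×48) = 1 − 156/336 ≈ 0.5357

0.5357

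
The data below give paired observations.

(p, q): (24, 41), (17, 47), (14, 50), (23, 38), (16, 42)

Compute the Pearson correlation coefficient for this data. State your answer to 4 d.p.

-0.8098

n = 5, Σp = 94, Σq = 218, Σp² = 1846, Σq² = 9598, Σpq = 4029
nΣpq − ΣpΣq = 20145 − 20492 = -347
nΣp² − (Σp)² = 9230 − 8836 = 394; nΣq² − (Σq)² = 47990 − 47524 = 466
r = -347 / √(394 × 466) = -347 / 428.4904 ≈ -0.8098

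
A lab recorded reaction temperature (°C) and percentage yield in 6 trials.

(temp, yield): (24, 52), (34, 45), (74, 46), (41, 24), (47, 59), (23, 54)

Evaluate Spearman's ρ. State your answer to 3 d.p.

Rank temp: 2, 3, 6, 4, 5, 1
Rank yield: 4, 2, 3, 1, 6, 5
d = rank(temp) − rank(yield): -2, 1, 3, 3, -1, -4; Σd² = 40
ρ = 1 − 6Σd² / [n(n²−1)] = 1 − 6×40 / (6×35) = 1 − 240/210 ≈ -0.143

-0.143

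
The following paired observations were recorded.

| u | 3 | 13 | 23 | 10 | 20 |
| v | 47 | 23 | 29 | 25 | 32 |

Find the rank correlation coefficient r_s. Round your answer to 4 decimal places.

Rank u: 1, 3, 5, 2, 4
Rank v: 5, 1, 3, 2, 4
d = rank(u) − rank(v): -4, 2, 2, 0, 0; Σd² = 24
ρ = 1 − 6Σd² / [n(n²−1)] = 1 − 6×24 / (5×24) = 1 − 144/120 ≈ -0.2000

-0.2000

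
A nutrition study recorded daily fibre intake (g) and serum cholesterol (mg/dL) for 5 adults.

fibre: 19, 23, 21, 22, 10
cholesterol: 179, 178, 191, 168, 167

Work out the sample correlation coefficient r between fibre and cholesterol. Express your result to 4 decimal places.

0.4639

n = 5, Σx = 95, Σy = 883, Σx² = 1915, Σy² = 156319, Σxy = 16872
nΣxy − ΣxΣy = 84360 − 83885 = 475
nΣx² − (Σx)² = 9575 − 9025 = 550; nΣy² − (Σy)² = 781595 − 779689 = 1906
r = 475 / √(550 × 1906) = 475 / 1023.8652 ≈ 0.4639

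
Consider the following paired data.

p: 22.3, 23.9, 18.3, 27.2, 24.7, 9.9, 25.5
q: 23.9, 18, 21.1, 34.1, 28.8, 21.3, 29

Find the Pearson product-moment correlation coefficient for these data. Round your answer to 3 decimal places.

0.585

n = 7, Σp = 151.8, Σq = 176.2, Σp² = 3501.58, Σq² = 4627.36, Σpq = 3938.55
nΣpq − ΣpΣq = 27569.85 − 26747.16 = 822.69
nΣp² − (Σp)² = 24511.06 − 23043.24 = 1467.82; nΣq² − (Σq)² = 32391.52 − 31046.44 = 1345.08
r = 822.69 / √(1467.82 × 1345.08) = 822.69 / 1405.1104 ≈ 0.585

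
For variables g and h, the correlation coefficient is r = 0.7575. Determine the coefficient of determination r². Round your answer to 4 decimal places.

0.5738

r² = (0.7575)² = 0.5738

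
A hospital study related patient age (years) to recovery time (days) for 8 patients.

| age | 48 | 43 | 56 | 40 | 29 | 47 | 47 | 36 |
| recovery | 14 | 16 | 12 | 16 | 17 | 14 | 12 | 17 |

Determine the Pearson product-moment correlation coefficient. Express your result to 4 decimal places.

-0.8786

n = 8, Σx = 346, Σy = 118, Σx² = 15444, Σy² = 1770, Σxy = 4999
nΣxy − ΣxΣy = 39992 − 40828 = -836
nΣx² − (Σx)² = 123552 − 119716 = 3836; nΣy² − (Σy)² = 14160 − 13924 = 236
r = -836 / √(3836 × 236) = -836 / 951.4704 ≈ -0.8786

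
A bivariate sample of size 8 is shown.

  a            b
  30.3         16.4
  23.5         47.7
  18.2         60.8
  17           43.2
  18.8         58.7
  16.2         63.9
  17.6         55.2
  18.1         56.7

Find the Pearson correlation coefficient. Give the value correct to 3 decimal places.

-0.874

n = 8, Σa = 159.7, Σb = 402.6, Σa² = 3343.83, Σb² = 21897.96, Σab = 7595.36
nΣab − ΣaΣb = 60762.88 − 64295.22 = -3532.34
nΣa² − (Σa)² = 26750.64 − 25504.09 = 1246.55; nΣb² − (Σb)² = 175183.68 − 162086.76 = 13096.92
r = -3532.34 / √(1246.55 × 13096.92) = -3532.34 / 4040.5403 ≈ -0.874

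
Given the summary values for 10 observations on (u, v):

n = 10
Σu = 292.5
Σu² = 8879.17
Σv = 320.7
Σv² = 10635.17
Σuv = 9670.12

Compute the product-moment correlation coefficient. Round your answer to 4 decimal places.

0.8603

r = (nΣuv − ΣuΣv) / √[(nΣu² − (Σu)²)(nΣv² − (Σv)²)]
Numerator: 10×9670.12 − 292.5×320.7 = 2896.45
Denominator: √[(88791.7 − 85556.25)(106351.7 − 102848.49)] = √[3235.45 × 3503.21] = 3366.6691
r = 2896.45 / 3366.6691 ≈ 0.8603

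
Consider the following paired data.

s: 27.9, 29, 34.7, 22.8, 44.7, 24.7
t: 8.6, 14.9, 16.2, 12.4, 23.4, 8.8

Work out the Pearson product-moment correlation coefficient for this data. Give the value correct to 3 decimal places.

0.893

n = 6, Σs = 183.8, Σt = 84.3, Σs² = 5951.52, Σt² = 1337.17, Σst = 2780.24
nΣst − ΣsΣt = 16681.44 − 15494.34 = 1187.1
nΣs² − (Σs)² = 35709.12 − 33782.44 = 1926.68; nΣt² − (Σt)² = 8023.02 − 7106.49 = 916.53
r = 1187.1 / √(1926.68 × 916.53) = 1187.1 / 1328.8567 ≈ 0.893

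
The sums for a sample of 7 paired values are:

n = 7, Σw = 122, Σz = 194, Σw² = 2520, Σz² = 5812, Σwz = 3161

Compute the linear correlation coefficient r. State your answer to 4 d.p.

-0.5317

r = (nΣwz − ΣwΣz) / √[(nΣw² − (Σw)²)(nΣz² − (Σz)²)]
Numerator: 7×3161 − 122×194 = -1541
Denominator: √[(17640 − 14884)(40684 − 37636)] = √[2756 × 3048] = 2898.3250
r = -1541 / 2898.3250 ≈ -0.5317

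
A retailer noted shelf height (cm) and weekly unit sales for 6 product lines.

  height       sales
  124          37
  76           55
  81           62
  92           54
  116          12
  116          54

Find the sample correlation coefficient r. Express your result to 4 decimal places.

-0.6448

n = 6, Σx = 605, Σy = 274, Σx² = 63089, Σy² = 14214, Σxy = 26414
nΣxy − ΣxΣy = 158484 − 165770 = -7286
nΣx² − (Σx)² = 378534 − 366025 = 12509; nΣy² − (Σy)² = 85284 − 75076 = 10208
r = -7286 / √(12509 × 10208) = -7286 / 11300.0828 ≈ -0.6448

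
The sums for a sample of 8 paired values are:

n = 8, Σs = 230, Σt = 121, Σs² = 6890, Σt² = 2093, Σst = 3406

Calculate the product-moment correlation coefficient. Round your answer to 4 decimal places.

-0.2694

r = (nΣst − ΣsΣt) / √[(nΣs² − (Σs)²)(nΣt² − (Σt)²)]
Numerator: 8×3406 − 230×121 = -582
Denominator: √[(55120 − 52900)(16744 − 14641)] = √[2220 × 2103] = 2160.7082
r = -582 / 2160.7082 ≈ -0.2694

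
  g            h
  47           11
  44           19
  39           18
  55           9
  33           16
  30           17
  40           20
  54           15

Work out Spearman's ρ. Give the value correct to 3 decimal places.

Rank g: 6, 5, 3, 8, 2, 1, 4, 7
Rank h: 2, 7, 6, 1, 4, 5, 8, 3
d = rank(g) − rank(h): 4, -2, -3, 7, -2, -4, -4, 4; Σd² = 130
ρ = 1 − 6Σd² / [n(n²−1)] = 1 − 6×130 / (8×63) = 1 − 780/504 ≈ -0.548

-0.548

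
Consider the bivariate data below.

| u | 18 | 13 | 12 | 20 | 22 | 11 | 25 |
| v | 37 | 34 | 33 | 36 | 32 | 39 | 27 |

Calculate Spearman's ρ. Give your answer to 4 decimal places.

Rank u: 4, 3, 2, 5, 6, 1, 7
Rank v: 6, 4, 3, 5, 2, 7, 1
d = rank(u) − rank(v): -2, -1, -1, 0, 4, -6, 6; Σd² = 94
ρ = 1 − 6Σd² / [n(n²−1)] = 1 − 6×94 / (7×48) = 1 − 564/336 ≈ -0.6786

-0.6786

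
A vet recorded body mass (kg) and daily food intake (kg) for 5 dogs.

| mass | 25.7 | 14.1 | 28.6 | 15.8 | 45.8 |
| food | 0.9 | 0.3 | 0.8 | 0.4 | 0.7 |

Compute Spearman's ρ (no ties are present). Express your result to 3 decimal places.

0.600

Rank mass: 3, 1, 4, 2, 5
Rank food: 5, 1, 4, 2, 3
d = rank(mass) − rank(food): -2, 0, 0, 0, 2; Σd² = 8
ρ = 1 − 6Σd² / [n(n²−1)] = 1 − 6×8 / (5×24) = 1 − 48/120 ≈ 0.600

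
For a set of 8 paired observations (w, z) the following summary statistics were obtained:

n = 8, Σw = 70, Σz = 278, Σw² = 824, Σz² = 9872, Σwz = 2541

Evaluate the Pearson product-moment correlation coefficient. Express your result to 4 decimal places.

r = (nΣwz − ΣwΣz) / √[(nΣw² − (Σw)²)(nΣz² − (Σz)²)]
Numerator: 8×2541 − 70×278 = 868
Denominator: √[(6592 − 4900)(78976 − 77284)] = √[1692 × 1692] = 1692.0000
r = 868 / 1692.0000 ≈ 0.5130

0.5130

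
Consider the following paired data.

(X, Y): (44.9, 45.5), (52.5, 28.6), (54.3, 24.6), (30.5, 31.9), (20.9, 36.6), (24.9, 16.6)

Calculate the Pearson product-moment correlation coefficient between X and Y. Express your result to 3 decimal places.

0.065

n = 6, ΣX = 228, ΣY = 183.8, ΣX² = 9707.82, ΣY² = 6126.1, ΣXY = 7031.46
nΣXY − ΣXΣY = 42188.76 − 41906.4 = 282.36
nΣX² − (ΣX)² = 58246.92 − 51984 = 6262.92; nΣY² − (ΣY)² = 36756.6 − 33782.44 = 2974.16
r = 282.36 / √(6262.92 × 2974.16) = 282.36 / 4315.8923 ≈ 0.065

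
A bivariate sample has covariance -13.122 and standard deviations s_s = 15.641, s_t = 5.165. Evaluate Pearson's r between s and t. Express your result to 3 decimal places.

-0.162

r = Cov(s,t) / (s_s · s_t) = -13.122 / (15.641 × 5.165)
  = -13.122 / 80.7858 ≈ -0.162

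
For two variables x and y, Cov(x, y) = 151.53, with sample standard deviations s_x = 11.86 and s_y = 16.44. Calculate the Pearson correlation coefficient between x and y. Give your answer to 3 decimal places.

0.777

r = Cov(x,y) / (s_x · s_y) = 151.53 / (11.86 × 16.44)
  = 151.53 / 194.9784 ≈ 0.777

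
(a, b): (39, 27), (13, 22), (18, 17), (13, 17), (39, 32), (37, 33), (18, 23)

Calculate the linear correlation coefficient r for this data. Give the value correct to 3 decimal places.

0.876

n = 7, Σa = 177, Σb = 171, Σa² = 5397, Σb² = 4433, Σab = 4749
nΣab − ΣaΣb = 33243 − 30267 = 2976
nΣa² − (Σa)² = 37779 − 31329 = 6450; nΣb² − (Σb)² = 31031 − 29241 = 1790
r = 2976 / √(6450 × 1790) = 2976 / 3397.8670 ≈ 0.876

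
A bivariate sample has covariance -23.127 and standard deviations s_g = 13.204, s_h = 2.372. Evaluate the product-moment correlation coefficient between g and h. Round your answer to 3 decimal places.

-0.738

r = Cov(g,h) / (s_g · s_h) = -23.127 / (13.204 × 2.372)
  = -23.127 / 31.3199 ≈ -0.738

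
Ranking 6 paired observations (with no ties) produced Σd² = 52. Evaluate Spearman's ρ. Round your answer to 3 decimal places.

ρ = 1 − 6Σd² / [n(n²−1)] = 1 − 6×52 / (6×35)
  = 1 − 312/210 = 1 − 1.4857 ≈ -0.486

-0.486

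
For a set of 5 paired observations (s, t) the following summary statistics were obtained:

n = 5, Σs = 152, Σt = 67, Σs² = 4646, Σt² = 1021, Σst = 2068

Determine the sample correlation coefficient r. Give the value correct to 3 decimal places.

0.560

r = (nΣst − ΣsΣt) / √[(nΣs² − (Σs)²)(nΣt² − (Σt)²)]
Numerator: 5×2068 − 152×67 = 156
Denominator: √[(23230 − 23104)(5105 − 4489)] = √[126 × 616] = 278.5965
r = 156 / 278.5965 ≈ 0.560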